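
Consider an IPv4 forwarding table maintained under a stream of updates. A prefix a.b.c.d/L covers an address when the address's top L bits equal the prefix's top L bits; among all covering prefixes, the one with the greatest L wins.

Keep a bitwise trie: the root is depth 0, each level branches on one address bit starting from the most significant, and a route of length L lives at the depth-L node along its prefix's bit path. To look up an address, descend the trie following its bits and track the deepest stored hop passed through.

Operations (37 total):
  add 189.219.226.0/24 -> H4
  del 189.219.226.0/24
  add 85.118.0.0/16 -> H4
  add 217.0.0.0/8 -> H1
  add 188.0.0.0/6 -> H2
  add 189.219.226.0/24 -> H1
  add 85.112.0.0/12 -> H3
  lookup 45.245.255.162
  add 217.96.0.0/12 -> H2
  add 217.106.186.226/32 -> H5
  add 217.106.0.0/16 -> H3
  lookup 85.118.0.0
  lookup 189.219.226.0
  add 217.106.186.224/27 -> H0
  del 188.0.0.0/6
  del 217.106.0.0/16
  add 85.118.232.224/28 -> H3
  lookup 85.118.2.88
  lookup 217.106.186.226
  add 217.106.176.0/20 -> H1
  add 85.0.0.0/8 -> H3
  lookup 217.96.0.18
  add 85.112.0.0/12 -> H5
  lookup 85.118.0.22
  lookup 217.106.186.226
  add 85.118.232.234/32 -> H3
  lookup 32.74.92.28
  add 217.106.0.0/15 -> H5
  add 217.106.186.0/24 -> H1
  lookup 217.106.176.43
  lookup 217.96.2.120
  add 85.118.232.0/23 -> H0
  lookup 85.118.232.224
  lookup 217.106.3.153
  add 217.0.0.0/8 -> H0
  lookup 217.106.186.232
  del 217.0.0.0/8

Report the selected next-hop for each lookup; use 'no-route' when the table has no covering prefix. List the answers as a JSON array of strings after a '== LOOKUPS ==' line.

Trace:
  + 189.219.226.0/24 (H4) depth=24
  - 189.219.226.0/24 clear@24
  + 85.118.0.0/16 (H4) depth=16
  + 217.0.0.0/8 (H1) depth=8
  + 188.0.0.0/6 (H2) depth=6
  + 189.219.226.0/24 (H1) depth=24
  + 85.112.0.0/12 (H3) depth=12
  Q 45.245.255.162: descend 0 ; hops seen [∅] ; pick no-route
  + 217.96.0.0/12 (H2) depth=12
  + 217.106.186.226/32 (H5) depth=32
  + 217.106.0.0/16 (H3) depth=16
  Q 85.118.0.0: descend 0101010101110110 ; hops seen [H3,H4] ; pick H4
  Q 189.219.226.0: descend 101111011101101111100010 ; hops seen [H2,H1] ; pick H1
  + 217.106.186.224/27 (H0) depth=27
  - 188.0.0.0/6 clear@6
  - 217.106.0.0/16 clear@16
  + 85.118.232.224/28 (H3) depth=28
  Q 85.118.2.88: descend 0101010101110110 ; hops seen [H3,H4] ; pick H4
  Q 217.106.186.226: descend 11011001011010101011101011100010 ; hops seen [H1,H2,H0,H5] ; pick H5
  + 217.106.176.0/20 (H1) depth=20
  + 85.0.0.0/8 (H3) depth=8
  Q 217.96.0.18: descend 110110010110 ; hops seen [H1,H2] ; pick H2
  + 85.112.0.0/12 (H5) depth=12
  Q 85.118.0.22: descend 0101010101110110 ; hops seen [H3,H5,H4] ; pick H4
  Q 217.106.186.226: descend 11011001011010101011101011100010 ; hops seen [H1,H2,H1,H0,H5] ; pick H5
  + 85.118.232.234/32 (H3) depth=32
  Q 32.74.92.28: descend 0 ; hops seen [∅] ; pick no-route
  + 217.106.0.0/15 (H5) depth=15
  + 217.106.186.0/24 (H1) depth=24
  Q 217.106.176.43: descend 11011001011010101011 ; hops seen [H1,H2,H5,H1] ; pick H1
  Q 217.96.2.120: descend 110110010110 ; hops seen [H1,H2] ; pick H2
  + 85.118.232.0/23 (H0) depth=23
  Q 85.118.232.224: descend 0101010101110110111010001110 ; hops seen [H3,H5,H4,H0,H3] ; pick H3
  Q 217.106.3.153: descend 1101100101101010 ; hops seen [H1,H2,H5] ; pick H5
  + 217.0.0.0/8 (H0) depth=8
  Q 217.106.186.232: descend 1101100101101010101110101110 ; hops seen [H0,H2,H5,H1,H1,H0] ; pick H0
  - 217.0.0.0/8 clear@8

== LOOKUPS ==
["no-route","H4","H1","H4","H5","H2","H4","H5","no-route","H1","H2","H3","H5","H0"]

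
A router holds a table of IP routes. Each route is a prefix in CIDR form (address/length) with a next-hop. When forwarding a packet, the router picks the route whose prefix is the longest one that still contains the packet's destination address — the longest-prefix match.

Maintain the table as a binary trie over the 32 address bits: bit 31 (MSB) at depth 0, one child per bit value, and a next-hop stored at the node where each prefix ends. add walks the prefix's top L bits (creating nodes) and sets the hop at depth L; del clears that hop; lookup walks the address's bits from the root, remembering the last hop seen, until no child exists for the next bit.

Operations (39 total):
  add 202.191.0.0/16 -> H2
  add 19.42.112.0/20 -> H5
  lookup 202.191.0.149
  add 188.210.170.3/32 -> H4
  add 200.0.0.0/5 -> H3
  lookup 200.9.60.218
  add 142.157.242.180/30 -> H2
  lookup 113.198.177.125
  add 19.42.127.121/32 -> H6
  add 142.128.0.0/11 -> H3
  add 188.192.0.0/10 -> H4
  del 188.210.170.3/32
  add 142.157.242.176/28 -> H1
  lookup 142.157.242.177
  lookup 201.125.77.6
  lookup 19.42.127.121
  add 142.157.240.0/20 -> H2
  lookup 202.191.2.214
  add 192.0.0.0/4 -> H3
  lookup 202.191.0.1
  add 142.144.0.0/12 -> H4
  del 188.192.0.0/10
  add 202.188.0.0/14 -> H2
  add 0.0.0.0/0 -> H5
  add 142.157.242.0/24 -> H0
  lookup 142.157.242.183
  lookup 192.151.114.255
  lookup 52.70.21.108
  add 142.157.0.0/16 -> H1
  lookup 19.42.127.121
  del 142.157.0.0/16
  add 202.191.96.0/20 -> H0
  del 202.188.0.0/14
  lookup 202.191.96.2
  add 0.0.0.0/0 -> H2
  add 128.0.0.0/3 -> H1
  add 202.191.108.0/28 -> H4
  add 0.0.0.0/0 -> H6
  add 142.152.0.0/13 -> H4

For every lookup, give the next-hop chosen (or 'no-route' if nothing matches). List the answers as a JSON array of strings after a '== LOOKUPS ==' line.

Apply in order:
  + 202.191.0.0/16 (H2) depth=16
  + 19.42.112.0/20 (H5) depth=20
  lookup 202.191.0.149: bits 1100101010111111 walk d0:-→d1:-→d2:-→d3:-→d4:-→d5:-→d6:-→d7:-→d8:-→d9:-→d10:-→d11:-→d12:-→d13:-→d14:-→d15:-→d16:H2 -> H2
  + 188.210.170.3/32 (H4) depth=32
  + 200.0.0.0/5 (H3) depth=5
  lookup 200.9.60.218: bits 110010 walk d0:-→d1:-→d2:-→d3:-→d4:-→d5:H3→d6:- -> H3
  + 142.157.242.180/30 (H2) depth=30
  lookup 113.198.177.125: bits 0 walk d0:-→d1:- -> no-route
  + 19.42.127.121/32 (H6) depth=32
  + 142.128.0.0/11 (H3) depth=11
  + 188.192.0.0/10 (H4) depth=10
  - 188.210.170.3/32 clear@32
  + 142.157.242.176/28 (H1) depth=28
  lookup 142.157.242.177: bits 10001110100111011111001010110 walk d0:-→d1:-→d2:-→d3:-→d4:-→d5:-→d6:-→d7:-→d8:-→d9:-→d10:-→d11:H3→d12:-→d13:-→d14:-→d15:-→d16:-→d17:-→d18:-→d19:-→d20:-→d21:-→d22:-→d23:-→d24:-→d25:-→d26:-→d27:-→d28:H1→d29:- -> H1
  lookup 201.125.77.6: bits 110010 walk d0:-→d1:-→d2:-→d3:-→d4:-→d5:H3→d6:- -> H3
  lookup 19.42.127.121: bits 00010011001010100111111101111001 walk d0:-→d1:-→d2:-→d3:-→d4:-→d5:-→d6:-→d7:-→d8:-→d9:-→d10:-→d11:-→d12:-→d13:-→d14:-→d15:-→d16:-→d17:-→d18:-→d19:-→d20:H5→d21:-→d22:-→d23:-→d24:-→d25:-→d26:-→d27:-→d28:-→d29:-→d30:-→d31:-→d32:H6 -> H6
  + 142.157.240.0/20 (H2) depth=20
  lookup 202.191.2.214: bits 1100101010111111 walk d0:-→d1:-→d2:-→d3:-→d4:-→d5:H3→d6:-→d7:-→d8:-→d9:-→d10:-→d11:-→d12:-→d13:-→d14:-→d15:-→d16:H2 -> H2
  + 192.0.0.0/4 (H3) depth=4
  lookup 202.191.0.1: bits 1100101010111111 walk d0:-→d1:-→d2:-→d3:-→d4:H3→d5:H3→d6:-→d7:-→d8:-→d9:-→d10:-→d11:-→d12:-→d13:-→d14:-→d15:-→d16:H2 -> H2
  + 142.144.0.0/12 (H4) depth=12
  - 188.192.0.0/10 clear@10
  + 202.188.0.0/14 (H2) depth=14
  + 0.0.0.0/0 (H5) depth=0
  + 142.157.242.0/24 (H0) depth=24
  lookup 142.157.242.183: bits 100011101001110111110010101101 walk d0:H5→d1:-→d2:-→d3:-→d4:-→d5:-→d6:-→d7:-→d8:-→d9:-→d10:-→d11:H3→d12:H4→d13:-→d14:-→d15:-→d16:-→d17:-→d18:-→d19:-→d20:H2→d21:-→d22:-→d23:-→d24:H0→d25:-→d26:-→d27:-→d28:H1→d29:-→d30:H2 -> H2
  lookup 192.151.114.255: bits 1100 walk d0:H5→d1:-→d2:-→d3:-→d4:H3 -> H3
  lookup 52.70.21.108: bits 00 walk d0:H5→d1:-→d2:- -> H5
  + 142.157.0.0/16 (H1) depth=16
  lookup 19.42.127.121: bits 00010011001010100111111101111001 walk d0:H5→d1:-→d2:-→d3:-→d4:-→d5:-→d6:-→d7:-→d8:-→d9:-→d10:-→d11:-→d12:-→d13:-→d14:-→d15:-→d16:-→d17:-→d18:-→d19:-→d20:H5→d21:-→d22:-→d23:-→d24:-→d25:-→d26:-→d27:-→d28:-→d29:-→d30:-→d31:-→d32:H6 -> H6
  - 142.157.0.0/16 clear@16
  + 202.191.96.0/20 (H0) depth=20
  - 202.188.0.0/14 clear@14
  lookup 202.191.96.2: bits 11001010101111110110 walk d0:H5→d1:-→d2:-→d3:-→d4:H3→d5:H3→d6:-→d7:-→d8:-→d9:-→d10:-→d11:-→d12:-→d13:-→d14:-→d15:-→d16:H2→d17:-→d18:-→d19:-→d20:H0 -> H0
  + 0.0.0.0/0 (H2) depth=0
  + 128.0.0.0/3 (H1) depth=3
  + 202.191.108.0/28 (H4) depth=28
  + 0.0.0.0/0 (H6) depth=0
  + 142.152.0.0/13 (H4) depth=13

== LOOKUPS ==
["H2","H3","no-route","H1","H3","H6","H2","H2","H2","H3","H5","H6","H0"]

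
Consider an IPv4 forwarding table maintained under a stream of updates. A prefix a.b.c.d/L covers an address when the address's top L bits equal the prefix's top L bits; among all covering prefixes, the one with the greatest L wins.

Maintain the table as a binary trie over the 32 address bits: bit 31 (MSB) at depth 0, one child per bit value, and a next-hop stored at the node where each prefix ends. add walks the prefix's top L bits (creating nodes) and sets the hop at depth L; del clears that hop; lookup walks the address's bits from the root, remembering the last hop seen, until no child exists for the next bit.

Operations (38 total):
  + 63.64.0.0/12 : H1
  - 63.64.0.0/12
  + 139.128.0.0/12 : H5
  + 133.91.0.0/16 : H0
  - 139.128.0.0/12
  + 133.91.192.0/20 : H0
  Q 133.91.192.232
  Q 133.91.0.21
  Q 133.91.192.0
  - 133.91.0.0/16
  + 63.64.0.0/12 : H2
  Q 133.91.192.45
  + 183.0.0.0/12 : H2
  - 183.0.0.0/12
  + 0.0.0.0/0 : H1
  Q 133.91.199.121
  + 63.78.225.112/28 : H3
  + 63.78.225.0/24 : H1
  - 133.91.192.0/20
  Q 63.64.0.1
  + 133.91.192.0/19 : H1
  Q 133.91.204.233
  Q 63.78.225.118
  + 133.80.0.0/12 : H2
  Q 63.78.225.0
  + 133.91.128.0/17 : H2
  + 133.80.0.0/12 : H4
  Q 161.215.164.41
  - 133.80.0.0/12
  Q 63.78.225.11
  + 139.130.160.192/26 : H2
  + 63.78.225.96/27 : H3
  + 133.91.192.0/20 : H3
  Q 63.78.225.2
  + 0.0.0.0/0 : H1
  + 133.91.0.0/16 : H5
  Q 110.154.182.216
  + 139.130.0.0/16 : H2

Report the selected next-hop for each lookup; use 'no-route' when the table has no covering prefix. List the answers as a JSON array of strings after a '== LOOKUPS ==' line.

Apply in order:
  + 63.64.0.0/12 (H1) depth=12
  - 63.64.0.0/12 clear@12
  + 139.128.0.0/12 (H5) depth=12
  + 133.91.0.0/16 (H0) depth=16
  - 139.128.0.0/12 clear@12
  + 133.91.192.0/20 (H0) depth=20
  ? 133.91.192.232  path d0:-→d1:-→d2:-→d3:-→d4:-→d5:-→d6:-→d7:-→d8:-→d9:-→d10:-→d11:-→d12:-→d13:-→d14:-→d15:-→d16:H0→d17:-→d18:-→d19:-→d20:H0  best=H0
  ? 133.91.0.21  path d0:-→d1:-→d2:-→d3:-→d4:-→d5:-→d6:-→d7:-→d8:-→d9:-→d10:-→d11:-→d12:-→d13:-→d14:-→d15:-→d16:H0  best=H0
  ? 133.91.192.0  path d0:-→d1:-→d2:-→d3:-→d4:-→d5:-→d6:-→d7:-→d8:-→d9:-→d10:-→d11:-→d12:-→d13:-→d14:-→d15:-→d16:H0→d17:-→d18:-→d19:-→d20:H0  best=H0
  - 133.91.0.0/16 clear@16
  + 63.64.0.0/12 (H2) depth=12
  ? 133.91.192.45  path d0:-→d1:-→d2:-→d3:-→d4:-→d5:-→d6:-→d7:-→d8:-→d9:-→d10:-→d11:-→d12:-→d13:-→d14:-→d15:-→d16:-→d17:-→d18:-→d19:-→d20:H0  best=H0
  + 183.0.0.0/12 (H2) depth=12
  - 183.0.0.0/12 clear@12
  + 0.0.0.0/0 (H1) depth=0
  ? 133.91.199.121  path d0:H1→d1:-→d2:-→d3:-→d4:-→d5:-→d6:-→d7:-→d8:-→d9:-→d10:-→d11:-→d12:-→d13:-→d14:-→d15:-→d16:-→d17:-→d18:-→d19:-→d20:H0  best=H0
  + 63.78.225.112/28 (H3) depth=28
  + 63.78.225.0/24 (H1) depth=24
  - 133.91.192.0/20 clear@20
  ? 63.64.0.1  path d0:H1→d1:-→d2:-→d3:-→d4:-→d5:-→d6:-→d7:-→d8:-→d9:-→d10:-→d11:-→d12:H2  best=H2
  + 133.91.192.0/19 (H1) depth=19
  ? 133.91.204.233  path d0:H1→d1:-→d2:-→d3:-→d4:-→d5:-→d6:-→d7:-→d8:-→d9:-→d10:-→d11:-→d12:-→d13:-→d14:-→d15:-→d16:-→d17:-→d18:-→d19:H1→d20:-  best=H1
  ? 63.78.225.118  path d0:H1→d1:-→d2:-→d3:-→d4:-→d5:-→d6:-→d7:-→d8:-→d9:-→d10:-→d11:-→d12:H2→d13:-→d14:-→d15:-→d16:-→d17:-→d18:-→d19:-→d20:-→d21:-→d22:-→d23:-→d24:H1→d25:-→d26:-→d27:-→d28:H3  best=H3
  + 133.80.0.0/12 (H2) depth=12
  ? 63.78.225.0  path d0:H1→d1:-→d2:-→d3:-→d4:-→d5:-→d6:-→d7:-→d8:-→d9:-→d10:-→d11:-→d12:H2→d13:-→d14:-→d15:-→d16:-→d17:-→d18:-→d19:-→d20:-→d21:-→d22:-→d23:-→d24:H1→d25:-  best=H1
  + 133.91.128.0/17 (H2) depth=17
  + 133.80.0.0/12 (H4) depth=12
  ? 161.215.164.41  path d0:H1→d1:-→d2:-→d3:-  best=H1
  - 133.80.0.0/12 clear@12
  ? 63.78.225.11  path d0:H1→d1:-→d2:-→d3:-→d4:-→d5:-→d6:-→d7:-→d8:-→d9:-→d10:-→d11:-→d12:H2→d13:-→d14:-→d15:-→d16:-→d17:-→d18:-→d19:-→d20:-→d21:-→d22:-→d23:-→d24:H1→d25:-  best=H1
  + 139.130.160.192/26 (H2) depth=26
  + 63.78.225.96/27 (H3) depth=27
  + 133.91.192.0/20 (H3) depth=20
  ? 63.78.225.2  path d0:H1→d1:-→d2:-→d3:-→d4:-→d5:-→d6:-→d7:-→d8:-→d9:-→d10:-→d11:-→d12:H2→d13:-→d14:-→d15:-→d16:-→d17:-→d18:-→d19:-→d20:-→d21:-→d22:-→d23:-→d24:H1→d25:-  best=H1
  + 0.0.0.0/0 (H1) depth=0
  + 133.91.0.0/16 (H5) depth=16
  ? 110.154.182.216  path d0:H1→d1:-  best=H1
  + 139.130.0.0/16 (H2) depth=16

== LOOKUPS ==
["H0","H0","H0","H0","H0","H2","H1","H3","H1","H1","H1","H1","H1"]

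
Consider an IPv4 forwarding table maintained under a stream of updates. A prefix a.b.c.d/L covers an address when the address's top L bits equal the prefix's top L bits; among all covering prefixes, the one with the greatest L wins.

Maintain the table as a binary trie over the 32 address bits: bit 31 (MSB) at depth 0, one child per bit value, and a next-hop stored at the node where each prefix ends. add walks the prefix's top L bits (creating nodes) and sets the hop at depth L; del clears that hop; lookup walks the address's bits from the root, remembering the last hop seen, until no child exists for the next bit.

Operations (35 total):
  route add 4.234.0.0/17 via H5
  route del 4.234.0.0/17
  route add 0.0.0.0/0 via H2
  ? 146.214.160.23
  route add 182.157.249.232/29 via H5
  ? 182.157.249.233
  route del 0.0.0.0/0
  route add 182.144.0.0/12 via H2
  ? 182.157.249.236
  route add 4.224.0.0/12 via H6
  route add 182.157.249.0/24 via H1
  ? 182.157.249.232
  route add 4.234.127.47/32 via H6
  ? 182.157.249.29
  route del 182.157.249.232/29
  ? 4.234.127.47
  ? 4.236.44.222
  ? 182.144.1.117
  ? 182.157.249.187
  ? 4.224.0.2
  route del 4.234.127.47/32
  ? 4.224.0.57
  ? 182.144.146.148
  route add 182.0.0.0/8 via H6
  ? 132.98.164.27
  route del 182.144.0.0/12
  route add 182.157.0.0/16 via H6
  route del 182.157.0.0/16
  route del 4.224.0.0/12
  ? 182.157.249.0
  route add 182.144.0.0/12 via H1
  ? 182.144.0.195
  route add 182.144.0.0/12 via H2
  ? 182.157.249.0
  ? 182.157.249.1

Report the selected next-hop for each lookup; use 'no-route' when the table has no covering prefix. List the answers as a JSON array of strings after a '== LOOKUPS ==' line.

Apply in order:
  add 4.234.0.0/17 -> H5 at depth 17
  - 4.234.0.0/17 clear@17
  add 0.0.0.0/0 -> H2 at depth 0
  Q 146.214.160.23: descend ε ; hops seen [H2] ; pick H2
  add 182.157.249.232/29 -> H5 at depth 29
  Q 182.157.249.233: descend 10110110100111011111100111101 ; hops seen [H2,H5] ; pick H5
  - 0.0.0.0/0 clear@0
  add 182.144.0.0/12 -> H2 at depth 12
  Q 182.157.249.236: descend 10110110100111011111100111101 ; hops seen [H2,H5] ; pick H5
  add 4.224.0.0/12 -> H6 at depth 12
  add 182.157.249.0/24 -> H1 at depth 24
  Q 182.157.249.232: descend 10110110100111011111100111101 ; hops seen [H2,H1,H5] ; pick H5
  add 4.234.127.47/32 -> H6 at depth 32
  Q 182.157.249.29: descend 101101101001110111111001 ; hops seen [H2,H1] ; pick H1
  - 182.157.249.232/29 clear@29
  Q 4.234.127.47: descend 00000100111010100111111100101111 ; hops seen [H6,H6] ; pick H6
  Q 4.236.44.222: descend 0000010011101 ; hops seen [H6] ; pick H6
  Q 182.144.1.117: descend 101101101001 ; hops seen [H2] ; pick H2
  Q 182.157.249.187: descend 1011011010011101111110011 ; hops seen [H2,H1] ; pick H1
  Q 4.224.0.2: descend 000001001110 ; hops seen [H6] ; pick H6
  - 4.234.127.47/32 clear@32
  Q 4.224.0.57: descend 000001001110 ; hops seen [H6] ; pick H6
  Q 182.144.146.148: descend 101101101001 ; hops seen [H2] ; pick H2
  add 182.0.0.0/8 -> H6 at depth 8
  Q 132.98.164.27: descend 10 ; hops seen [∅] ; pick no-route
  - 182.144.0.0/12 clear@12
  add 182.157.0.0/16 -> H6 at depth 16
  - 182.157.0.0/16 clear@16
  - 4.224.0.0/12 clear@12
  Q 182.157.249.0: descend 101101101001110111111001 ; hops seen [H6,H1] ; pick H1
  add 182.144.0.0/12 -> H1 at depth 12
  Q 182.144.0.195: descend 101101101001 ; hops seen [H6,H1] ; pick H1
  add 182.144.0.0/12 -> H2 at depth 12
  Q 182.157.249.0: descend 101101101001110111111001 ; hops seen [H6,H2,H1] ; pick H1
  Q 182.157.249.1: descend 101101101001110111111001 ; hops seen [H6,H2,H1] ; pick H1

== LOOKUPS ==
["H2","H5","H5","H5","H1","H6","H6","H2","H1","H6","H6","H2","no-route","H1","H1","H1","H1"]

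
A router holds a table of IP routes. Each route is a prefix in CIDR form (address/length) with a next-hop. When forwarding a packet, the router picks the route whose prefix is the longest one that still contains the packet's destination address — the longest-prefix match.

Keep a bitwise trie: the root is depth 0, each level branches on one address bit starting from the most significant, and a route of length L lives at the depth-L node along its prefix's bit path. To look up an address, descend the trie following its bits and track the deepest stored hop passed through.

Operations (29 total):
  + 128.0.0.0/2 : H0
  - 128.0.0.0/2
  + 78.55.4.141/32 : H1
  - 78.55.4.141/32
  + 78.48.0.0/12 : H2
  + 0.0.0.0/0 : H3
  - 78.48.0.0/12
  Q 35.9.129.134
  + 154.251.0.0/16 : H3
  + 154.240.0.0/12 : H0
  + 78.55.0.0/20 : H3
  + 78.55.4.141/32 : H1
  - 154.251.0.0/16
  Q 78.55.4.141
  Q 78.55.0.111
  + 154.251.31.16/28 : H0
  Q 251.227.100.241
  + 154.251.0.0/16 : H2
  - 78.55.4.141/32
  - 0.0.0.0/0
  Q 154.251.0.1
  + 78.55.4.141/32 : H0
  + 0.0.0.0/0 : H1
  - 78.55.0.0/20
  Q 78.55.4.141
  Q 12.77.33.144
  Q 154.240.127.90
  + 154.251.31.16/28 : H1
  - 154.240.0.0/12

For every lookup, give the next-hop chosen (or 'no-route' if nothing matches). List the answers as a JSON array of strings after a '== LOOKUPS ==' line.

Process each operation:
  + 128.0.0.0/2 (H0) depth=2
  - 128.0.0.0/2 clear@2
  + 78.55.4.141/32 (H1) depth=32
  - 78.55.4.141/32 clear@32
  + 78.48.0.0/12 (H2) depth=12
  + 0.0.0.0/0 (H3) depth=0
  - 78.48.0.0/12 clear@12
  Q 35.9.129.134: descend 0 ; hops seen [H3] ; pick H3
  + 154.251.0.0/16 (H3) depth=16
  + 154.240.0.0/12 (H0) depth=12
  + 78.55.0.0/20 (H3) depth=20
  + 78.55.4.141/32 (H1) depth=32
  - 154.251.0.0/16 clear@16
  Q 78.55.4.141: descend 01001110001101110000010010001101 ; hops seen [H3,H3,H1] ; pick H1
  Q 78.55.0.111: descend 010011100011011100000 ; hops seen [H3,H3] ; pick H3
  + 154.251.31.16/28 (H0) depth=28
  Q 251.227.100.241: descend 1 ; hops seen [H3] ; pick H3
  + 154.251.0.0/16 (H2) depth=16
  - 78.55.4.141/32 clear@32
  - 0.0.0.0/0 clear@0
  Q 154.251.0.1: descend 1001101011111011000 ; hops seen [H0,H2] ; pick H2
  + 78.55.4.141/32 (H0) depth=32
  + 0.0.0.0/0 (H1) depth=0
  - 78.55.0.0/20 clear@20
  Q 78.55.4.141: descend 01001110001101110000010010001101 ; hops seen [H1,H0] ; pick H0
  Q 12.77.33.144: descend 0 ; hops seen [H1] ; pick H1
  Q 154.240.127.90: descend 100110101111 ; hops seen [H1,H0] ; pick H0
  + 154.251.31.16/28 (H1) depth=28
  - 154.240.0.0/12 clear@12

== LOOKUPS ==
["H3","H1","H3","H3","H2","H0","H1","H0"]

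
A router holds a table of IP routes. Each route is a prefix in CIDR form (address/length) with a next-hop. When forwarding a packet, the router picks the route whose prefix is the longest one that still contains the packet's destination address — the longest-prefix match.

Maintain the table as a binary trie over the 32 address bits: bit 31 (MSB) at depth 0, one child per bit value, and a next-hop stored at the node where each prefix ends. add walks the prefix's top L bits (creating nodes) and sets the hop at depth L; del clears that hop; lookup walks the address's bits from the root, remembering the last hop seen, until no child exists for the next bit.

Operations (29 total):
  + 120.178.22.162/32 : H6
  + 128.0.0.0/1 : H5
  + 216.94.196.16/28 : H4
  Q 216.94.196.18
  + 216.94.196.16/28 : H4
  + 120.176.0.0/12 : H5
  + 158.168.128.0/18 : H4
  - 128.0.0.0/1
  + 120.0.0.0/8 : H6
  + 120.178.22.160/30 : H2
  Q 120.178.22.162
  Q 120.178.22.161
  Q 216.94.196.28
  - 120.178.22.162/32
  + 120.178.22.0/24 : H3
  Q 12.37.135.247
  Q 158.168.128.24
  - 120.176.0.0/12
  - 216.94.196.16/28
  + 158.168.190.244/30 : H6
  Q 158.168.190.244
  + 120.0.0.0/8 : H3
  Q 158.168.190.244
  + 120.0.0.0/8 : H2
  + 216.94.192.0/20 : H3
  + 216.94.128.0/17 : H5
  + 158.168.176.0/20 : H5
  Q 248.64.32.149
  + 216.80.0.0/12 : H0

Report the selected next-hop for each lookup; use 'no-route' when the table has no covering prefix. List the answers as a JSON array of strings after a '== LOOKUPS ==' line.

Apply in order:
  add 120.178.22.162/32 -> H6 at depth 32
  add 128.0.0.0/1 -> H5 at depth 1
  add 216.94.196.16/28 -> H4 at depth 28
  lookup 216.94.196.18: bits 1101100001011110110001000001 walk d0:-→d1:H5→d2:-→d3:-→d4:-→d5:-→d6:-→d7:-→d8:-→d9:-→d10:-→d11:-→d12:-→d13:-→d14:-→d15:-→d16:-→d17:-→d18:-→d19:-→d20:-→d21:-→d22:-→d23:-→d24:-→d25:-→d26:-→d27:-→d28:H4 -> H4
  add 216.94.196.16/28 -> H4 at depth 28
  add 120.176.0.0/12 -> H5 at depth 12
  add 158.168.128.0/18 -> H4 at depth 18
  del 128.0.0.0/1 (clear depth 1)
  add 120.0.0.0/8 -> H6 at depth 8
  add 120.178.22.160/30 -> H2 at depth 30
  lookup 120.178.22.162: bits 01111000101100100001011010100010 walk d0:-→d1:-→d2:-→d3:-→d4:-→d5:-→d6:-→d7:-→d8:H6→d9:-→d10:-→d11:-→d12:H5→d13:-→d14:-→d15:-→d16:-→d17:-→d18:-→d19:-→d20:-→d21:-→d22:-→d23:-→d24:-→d25:-→d26:-→d27:-→d28:-→d29:-→d30:H2→d31:-→d32:H6 -> H6
  lookup 120.178.22.161: bits 011110001011001000010110101000 walk d0:-→d1:-→d2:-→d3:-→d4:-→d5:-→d6:-→d7:-→d8:H6→d9:-→d10:-→d11:-→d12:H5→d13:-→d14:-→d15:-→d16:-→d17:-→d18:-→d19:-→d20:-→d21:-→d22:-→d23:-→d24:-→d25:-→d26:-→d27:-→d28:-→d29:-→d30:H2 -> H2
  lookup 216.94.196.28: bits 1101100001011110110001000001 walk d0:-→d1:-→d2:-→d3:-→d4:-→d5:-→d6:-→d7:-→d8:-→d9:-→d10:-→d11:-→d12:-→d13:-→d14:-→d15:-→d16:-→d17:-→d18:-→d19:-→d20:-→d21:-→d22:-→d23:-→d24:-→d25:-→d26:-→d27:-→d28:H4 -> H4
  del 120.178.22.162/32 (clear depth 32)
  add 120.178.22.0/24 -> H3 at depth 24
  lookup 12.37.135.247: bits 0 walk d0:-→d1:- -> no-route
  lookup 158.168.128.24: bits 100111101010100010 walk d0:-→d1:-→d2:-→d3:-→d4:-→d5:-→d6:-→d7:-→d8:-→d9:-→d10:-→d11:-→d12:-→d13:-→d14:-→d15:-→d16:-→d17:-→d18:H4 -> H4
  del 120.176.0.0/12 (clear depth 12)
  del 216.94.196.16/28 (clear depth 28)
  add 158.168.190.244/30 -> H6 at depth 30
  lookup 158.168.190.244: bits 100111101010100010111110111101 walk d0:-→d1:-→d2:-→d3:-→d4:-→d5:-→d6:-→d7:-→d8:-→d9:-→d10:-→d11:-→d12:-→d13:-→d14:-→d15:-→d16:-→d17:-→d18:H4→d19:-→d20:-→d21:-→d22:-→d23:-→d24:-→d25:-→d26:-→d27:-→d28:-→d29:-→d30:H6 -> H6
  add 120.0.0.0/8 -> H3 at depth 8
  lookup 158.168.190.244: bits 100111101010100010111110111101 walk d0:-→d1:-→d2:-→d3:-→d4:-→d5:-→d6:-→d7:-→d8:-→d9:-→d10:-→d11:-→d12:-→d13:-→d14:-→d15:-→d16:-→d17:-→d18:H4→d19:-→d20:-→d21:-→d22:-→d23:-→d24:-→d25:-→d26:-→d27:-→d28:-→d29:-→d30:H6 -> H6
  add 120.0.0.0/8 -> H2 at depth 8
  add 216.94.192.0/20 -> H3 at depth 20
  add 216.94.128.0/17 -> H5 at depth 17
  add 158.168.176.0/20 -> H5 at depth 20
  lookup 248.64.32.149: bits 11 walk d0:-→d1:-→d2:- -> no-route
  add 216.80.0.0/12 -> H0 at depth 12

== LOOKUPS ==
["H4","H6","H2","H4","no-route","H4","H6","H6","no-route"]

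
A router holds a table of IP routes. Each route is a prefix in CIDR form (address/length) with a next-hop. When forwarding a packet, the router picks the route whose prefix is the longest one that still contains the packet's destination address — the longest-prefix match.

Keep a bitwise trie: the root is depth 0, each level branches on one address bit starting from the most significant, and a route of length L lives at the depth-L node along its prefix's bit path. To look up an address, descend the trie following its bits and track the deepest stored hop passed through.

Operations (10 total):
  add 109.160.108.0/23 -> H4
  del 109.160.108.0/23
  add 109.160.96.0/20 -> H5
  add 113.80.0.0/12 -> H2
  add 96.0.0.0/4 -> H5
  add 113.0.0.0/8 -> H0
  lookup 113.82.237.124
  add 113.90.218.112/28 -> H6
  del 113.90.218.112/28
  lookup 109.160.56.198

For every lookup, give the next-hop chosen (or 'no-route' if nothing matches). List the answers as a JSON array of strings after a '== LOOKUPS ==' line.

Trace:
  add 109.160.108.0/23 -> H4 at depth 23
  del 109.160.108.0/23 (clear depth 23)
  add 109.160.96.0/20 -> H5 at depth 20
  add 113.80.0.0/12 -> H2 at depth 12
  add 96.0.0.0/4 -> H5 at depth 4
  add 113.0.0.0/8 -> H0 at depth 8
  lookup 113.82.237.124: bits 011100010101 walk d0:-→d1:-→d2:-→d3:-→d4:-→d5:-→d6:-→d7:-→d8:H0→d9:-→d10:-→d11:-→d12:H2 -> H2
  add 113.90.218.112/28 -> H6 at depth 28
  del 113.90.218.112/28 (clear depth 28)
  lookup 109.160.56.198: bits 01101101101000000 walk d0:-→d1:-→d2:-→d3:-→d4:H5→d5:-→d6:-→d7:-→d8:-→d9:-→d10:-→d11:-→d12:-→d13:-→d14:-→d15:-→d16:-→d17:- -> H5

== LOOKUPS ==
["H2","H5"]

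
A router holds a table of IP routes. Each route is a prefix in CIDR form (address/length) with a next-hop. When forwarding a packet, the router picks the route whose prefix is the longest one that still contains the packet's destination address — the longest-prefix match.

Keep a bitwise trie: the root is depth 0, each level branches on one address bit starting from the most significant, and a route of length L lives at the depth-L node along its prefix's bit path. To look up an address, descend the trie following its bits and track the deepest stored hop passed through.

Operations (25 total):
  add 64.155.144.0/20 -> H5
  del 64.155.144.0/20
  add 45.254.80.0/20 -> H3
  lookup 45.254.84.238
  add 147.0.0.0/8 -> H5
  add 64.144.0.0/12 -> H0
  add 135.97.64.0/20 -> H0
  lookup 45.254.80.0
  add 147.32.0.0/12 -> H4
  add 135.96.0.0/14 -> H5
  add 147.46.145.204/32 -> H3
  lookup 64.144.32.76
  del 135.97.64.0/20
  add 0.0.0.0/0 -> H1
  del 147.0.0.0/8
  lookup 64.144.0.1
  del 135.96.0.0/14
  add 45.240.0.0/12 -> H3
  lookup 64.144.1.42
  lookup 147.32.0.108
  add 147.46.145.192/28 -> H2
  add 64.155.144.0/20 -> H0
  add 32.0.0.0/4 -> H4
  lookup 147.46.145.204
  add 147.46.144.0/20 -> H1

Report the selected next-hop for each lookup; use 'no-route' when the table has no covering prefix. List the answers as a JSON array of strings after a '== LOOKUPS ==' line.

Trace:
  add 64.155.144.0/20 -> H5 at depth 20
  del 64.155.144.0/20 (clear depth 20)
  add 45.254.80.0/20 -> H3 at depth 20
  Q 45.254.84.238: descend 00101101111111100101 ; hops seen [H3] ; pick H3
  add 147.0.0.0/8 -> H5 at depth 8
  add 64.144.0.0/12 -> H0 at depth 12
  add 135.97.64.0/20 -> H0 at depth 20
  Q 45.254.80.0: descend 00101101111111100101 ; hops seen [H3] ; pick H3
  add 147.32.0.0/12 -> H4 at depth 12
  add 135.96.0.0/14 -> H5 at depth 14
  add 147.46.145.204/32 -> H3 at depth 32
  Q 64.144.32.76: descend 010000001001 ; hops seen [H0] ; pick H0
  del 135.97.64.0/20 (clear depth 20)
  add 0.0.0.0/0 -> H1 at depth 0
  del 147.0.0.0/8 (clear depth 8)
  Q 64.144.0.1: descend 010000001001 ; hops seen [H1,H0] ; pick H0
  del 135.96.0.0/14 (clear depth 14)
  add 45.240.0.0/12 -> H3 at depth 12
  Q 64.144.1.42: descend 010000001001 ; hops seen [H1,H0] ; pick H0
  Q 147.32.0.108: descend 100100110010 ; hops seen [H1,H4] ; pick H4
  add 147.46.145.192/28 -> H2 at depth 28
  add 64.155.144.0/20 -> H0 at depth 20
  add 32.0.0.0/4 -> H4 at depth 4
  Q 147.46.145.204: descend 10010011001011101001000111001100 ; hops seen [H1,H4,H2,H3] ; pick H3
  add 147.46.144.0/20 -> H1 at depth 20

== LOOKUPS ==
["H3","H3","H0","H0","H0","H4","H3"]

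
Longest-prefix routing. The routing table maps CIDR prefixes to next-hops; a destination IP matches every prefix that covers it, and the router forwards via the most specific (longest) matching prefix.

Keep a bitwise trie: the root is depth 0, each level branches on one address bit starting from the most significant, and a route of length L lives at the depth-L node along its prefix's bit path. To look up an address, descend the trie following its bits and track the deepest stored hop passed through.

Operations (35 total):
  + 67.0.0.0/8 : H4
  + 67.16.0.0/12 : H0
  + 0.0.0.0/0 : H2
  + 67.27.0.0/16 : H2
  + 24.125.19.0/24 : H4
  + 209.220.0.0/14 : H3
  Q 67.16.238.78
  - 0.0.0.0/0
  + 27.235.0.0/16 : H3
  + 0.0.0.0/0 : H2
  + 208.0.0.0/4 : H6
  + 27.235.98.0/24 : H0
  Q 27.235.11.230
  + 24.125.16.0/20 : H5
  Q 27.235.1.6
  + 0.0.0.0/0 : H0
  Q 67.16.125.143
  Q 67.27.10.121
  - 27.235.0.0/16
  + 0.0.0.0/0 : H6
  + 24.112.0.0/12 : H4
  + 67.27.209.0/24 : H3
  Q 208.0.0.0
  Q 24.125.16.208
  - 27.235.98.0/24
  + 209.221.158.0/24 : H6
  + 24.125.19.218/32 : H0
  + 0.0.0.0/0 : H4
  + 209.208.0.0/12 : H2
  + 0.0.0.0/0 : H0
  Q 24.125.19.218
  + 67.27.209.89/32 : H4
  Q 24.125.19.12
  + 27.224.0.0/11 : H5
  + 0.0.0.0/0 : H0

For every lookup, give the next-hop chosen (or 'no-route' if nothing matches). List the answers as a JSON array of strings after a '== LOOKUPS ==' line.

Trace:
  add 67.0.0.0/8 -> H4 at depth 8
  add 67.16.0.0/12 -> H0 at depth 12
  add 0.0.0.0/0 -> H2 at depth 0
  add 67.27.0.0/16 -> H2 at depth 16
  add 24.125.19.0/24 -> H4 at depth 24
  add 209.220.0.0/14 -> H3 at depth 14
  ? 67.16.238.78  path d0:H2→d1:-→d2:-→d3:-→d4:-→d5:-→d6:-→d7:-→d8:H4→d9:-→d10:-→d11:-→d12:H0  best=H0
  del 0.0.0.0/0 (clear depth 0)
  add 27.235.0.0/16 -> H3 at depth 16
  add 0.0.0.0/0 -> H2 at depth 0
  add 208.0.0.0/4 -> H6 at depth 4
  add 27.235.98.0/24 -> H0 at depth 24
  ? 27.235.11.230  path d0:H2→d1:-→d2:-→d3:-→d4:-→d5:-→d6:-→d7:-→d8:-→d9:-→d10:-→d11:-→d12:-→d13:-→d14:-→d15:-→d16:H3→d17:-  best=H3
  add 24.125.16.0/20 -> H5 at depth 20
  ? 27.235.1.6  path d0:H2→d1:-→d2:-→d3:-→d4:-→d5:-→d6:-→d7:-→d8:-→d9:-→d10:-→d11:-→d12:-→d13:-→d14:-→d15:-→d16:H3→d17:-  best=H3
  add 0.0.0.0/0 -> H0 at depth 0
  ? 67.16.125.143  path d0:H0→d1:-→d2:-→d3:-→d4:-→d5:-→d6:-→d7:-→d8:H4→d9:-→d10:-→d11:-→d12:H0  best=H0
  ? 67.27.10.121  path d0:H0→d1:-→d2:-→d3:-→d4:-→d5:-→d6:-→d7:-→d8:H4→d9:-→d10:-→d11:-→d12:H0→d13:-→d14:-→d15:-→d16:H2  best=H2
  del 27.235.0.0/16 (clear depth 16)
  add 0.0.0.0/0 -> H6 at depth 0
  add 24.112.0.0/12 -> H4 at depth 12
  add 67.27.209.0/24 -> H3 at depth 24
  ? 208.0.0.0  path d0:H6→d1:-→d2:-→d3:-→d4:H6→d5:-→d6:-→d7:-  best=H6
  ? 24.125.16.208  path d0:H6→d1:-→d2:-→d3:-→d4:-→d5:-→d6:-→d7:-→d8:-→d9:-→d10:-→d11:-→d12:H4→d13:-→d14:-→d15:-→d16:-→d17:-→d18:-→d19:-→d20:H5→d21:-→d22:-  best=H5
  del 27.235.98.0/24 (clear depth 24)
  add 209.221.158.0/24 -> H6 at depth 24
  add 24.125.19.218/32 -> H0 at depth 32
  add 0.0.0.0/0 -> H4 at depth 0
  add 209.208.0.0/12 -> H2 at depth 12
  add 0.0.0.0/0 -> H0 at depth 0
  ? 24.125.19.218  path d0:H0→d1:-→d2:-→d3:-→d4:-→d5:-→d6:-→d7:-→d8:-→d9:-→d10:-→d11:-→d12:H4→d13:-→d14:-→d15:-→d16:-→d17:-→d18:-→d19:-→d20:H5→d21:-→d22:-→d23:-→d24:H4→d25:-→d26:-→d27:-→d28:-→d29:-→d30:-→d31:-→d32:H0  best=H0
  add 67.27.209.89/32 -> H4 at depth 32
  ? 24.125.19.12  path d0:H0→d1:-→d2:-→d3:-→d4:-→d5:-→d6:-→d7:-→d8:-→d9:-→d10:-→d11:-→d12:H4→d13:-→d14:-→d15:-→d16:-→d17:-→d18:-→d19:-→d20:H5→d21:-→d22:-→d23:-→d24:H4  best=H4
  add 27.224.0.0/11 -> H5 at depth 11
  add 0.0.0.0/0 -> H0 at depth 0

== LOOKUPS ==
["H0","H3","H3","H0","H2","H6","H5","H0","H4"]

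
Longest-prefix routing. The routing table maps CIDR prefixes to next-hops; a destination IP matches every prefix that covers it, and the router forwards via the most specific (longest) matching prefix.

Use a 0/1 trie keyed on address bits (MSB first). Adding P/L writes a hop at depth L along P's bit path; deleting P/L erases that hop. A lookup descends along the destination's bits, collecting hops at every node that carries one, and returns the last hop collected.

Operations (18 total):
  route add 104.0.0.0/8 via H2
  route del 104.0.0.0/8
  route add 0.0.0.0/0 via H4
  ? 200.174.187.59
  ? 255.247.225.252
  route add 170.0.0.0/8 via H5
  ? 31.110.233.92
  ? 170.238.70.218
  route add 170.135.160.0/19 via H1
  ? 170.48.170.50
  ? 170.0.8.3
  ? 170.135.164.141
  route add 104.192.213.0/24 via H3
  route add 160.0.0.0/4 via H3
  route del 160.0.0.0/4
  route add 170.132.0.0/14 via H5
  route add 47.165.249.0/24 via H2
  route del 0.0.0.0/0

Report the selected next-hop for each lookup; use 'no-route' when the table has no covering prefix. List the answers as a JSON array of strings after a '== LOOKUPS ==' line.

Apply in order:
  add 104.0.0.0/8 -> H2 at depth 8
  del 104.0.0.0/8 (clear depth 8)
  add 0.0.0.0/0 -> H4 at depth 0
  ? 200.174.187.59  path d0:H4  best=H4
  ? 255.247.225.252  path d0:H4  best=H4
  add 170.0.0.0/8 -> H5 at depth 8
  ? 31.110.233.92  path d0:H4→d1:-  best=H4
  ? 170.238.70.218  path d0:H4→d1:-→d2:-→d3:-→d4:-→d5:-→d6:-→d7:-→d8:H5  best=H5
  add 170.135.160.0/19 -> H1 at depth 19
  ? 170.48.170.50  path d0:H4→d1:-→d2:-→d3:-→d4:-→d5:-→d6:-→d7:-→d8:H5  best=H5
  ? 170.0.8.3  path d0:H4→d1:-→d2:-→d3:-→d4:-→d5:-→d6:-→d7:-→d8:H5  best=H5
  ? 170.135.164.141  path d0:H4→d1:-→d2:-→d3:-→d4:-→d5:-→d6:-→d7:-→d8:H5→d9:-→d10:-→d11:-→d12:-→d13:-→d14:-→d15:-→d16:-→d17:-→d18:-→d19:H1  best=H1
  add 104.192.213.0/24 -> H3 at depth 24
  add 160.0.0.0/4 -> H3 at depth 4
  del 160.0.0.0/4 (clear depth 4)
  add 170.132.0.0/14 -> H5 at depth 14
  add 47.165.249.0/24 -> H2 at depth 24
  del 0.0.0.0/0 (clear depth 0)

== LOOKUPS ==
["H4","H4","H4","H5","H5","H5","H1"]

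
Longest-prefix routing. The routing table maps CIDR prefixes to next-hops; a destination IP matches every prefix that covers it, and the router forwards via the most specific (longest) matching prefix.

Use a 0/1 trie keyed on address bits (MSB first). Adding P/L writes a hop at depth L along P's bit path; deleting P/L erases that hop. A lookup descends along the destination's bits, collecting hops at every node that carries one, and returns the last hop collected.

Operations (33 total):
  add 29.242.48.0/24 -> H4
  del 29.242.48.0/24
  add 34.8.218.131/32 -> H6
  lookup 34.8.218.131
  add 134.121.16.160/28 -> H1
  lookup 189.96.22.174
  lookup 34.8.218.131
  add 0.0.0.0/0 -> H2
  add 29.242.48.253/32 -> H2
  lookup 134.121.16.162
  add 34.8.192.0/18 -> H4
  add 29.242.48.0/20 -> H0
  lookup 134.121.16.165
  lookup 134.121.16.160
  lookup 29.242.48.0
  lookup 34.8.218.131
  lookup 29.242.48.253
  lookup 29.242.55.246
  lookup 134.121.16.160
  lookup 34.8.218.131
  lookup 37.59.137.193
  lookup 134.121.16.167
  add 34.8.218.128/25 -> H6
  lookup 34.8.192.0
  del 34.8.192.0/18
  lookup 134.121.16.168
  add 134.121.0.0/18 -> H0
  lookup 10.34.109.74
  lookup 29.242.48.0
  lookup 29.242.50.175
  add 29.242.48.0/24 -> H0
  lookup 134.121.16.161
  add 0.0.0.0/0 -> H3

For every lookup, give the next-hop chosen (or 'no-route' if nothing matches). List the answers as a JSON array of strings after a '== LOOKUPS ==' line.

Process each operation:
  add 29.242.48.0/24 -> H4 at depth 24
  del 29.242.48.0/24 (clear depth 24)
  add 34.8.218.131/32 -> H6 at depth 32
  ? 34.8.218.131  path d0:-→d1:-→d2:-→d3:-→d4:-→d5:-→d6:-→d7:-→d8:-→d9:-→d10:-→d11:-→d12:-→d13:-→d14:-→d15:-→d16:-→d17:-→d18:-→d19:-→d20:-→d21:-→d22:-→d23:-→d24:-→d25:-→d26:-→d27:-→d28:-→d29:-→d30:-→d31:-→d32:H6  best=H6
  add 134.121.16.160/28 -> H1 at depth 28
  ? 189.96.22.174  path d0:-→d1:-→d2:-  best=no-route
  ? 34.8.218.131  path d0:-→d1:-→d2:-→d3:-→d4:-→d5:-→d6:-→d7:-→d8:-→d9:-→d10:-→d11:-→d12:-→d13:-→d14:-→d15:-→d16:-→d17:-→d18:-→d19:-→d20:-→d21:-→d22:-→d23:-→d24:-→d25:-→d26:-→d27:-→d28:-→d29:-→d30:-→d31:-→d32:H6  best=H6
  add 0.0.0.0/0 -> H2 at depth 0
  add 29.242.48.253/32 -> H2 at depth 32
  ? 134.121.16.162  path d0:H2→d1:-→d2:-→d3:-→d4:-→d5:-→d6:-→d7:-→d8:-→d9:-→d10:-→d11:-→d12:-→d13:-→d14:-→d15:-→d16:-→d17:-→d18:-→d19:-→d20:-→d21:-→d22:-→d23:-→d24:-→d25:-→d26:-→d27:-→d28:H1  best=H1
  add 34.8.192.0/18 -> H4 at depth 18
  add 29.242.48.0/20 -> H0 at depth 20
  ? 134.121.16.165  path d0:H2→d1:-→d2:-→d3:-→d4:-→d5:-→d6:-→d7:-→d8:-→d9:-→d10:-→d11:-→d12:-→d13:-→d14:-→d15:-→d16:-→d17:-→d18:-→d19:-→d20:-→d21:-→d22:-→d23:-→d24:-→d25:-→d26:-→d27:-→d28:H1  best=H1
  ? 134.121.16.160  path d0:H2→d1:-→d2:-→d3:-→d4:-→d5:-→d6:-→d7:-→d8:-→d9:-→d10:-→d11:-→d12:-→d13:-→d14:-→d15:-→d16:-→d17:-→d18:-→d19:-→d20:-→d21:-→d22:-→d23:-→d24:-→d25:-→d26:-→d27:-→d28:H1  best=H1
  ? 29.242.48.0  path d0:H2→d1:-→d2:-→d3:-→d4:-→d5:-→d6:-→d7:-→d8:-→d9:-→d10:-→d11:-→d12:-→d13:-→d14:-→d15:-→d16:-→d17:-→d18:-→d19:-→d20:H0→d21:-→d22:-→d23:-→d24:-  best=H0
  ? 34.8.218.131  path d0:H2→d1:-→d2:-→d3:-→d4:-→d5:-→d6:-→d7:-→d8:-→d9:-→d10:-→d11:-→d12:-→d13:-→d14:-→d15:-→d16:-→d17:-→d18:H4→d19:-→d20:-→d21:-→d22:-→d23:-→d24:-→d25:-→d26:-→d27:-→d28:-→d29:-→d30:-→d31:-→d32:H6  best=H6
  ? 29.242.48.253  path d0:H2→d1:-→d2:-→d3:-→d4:-→d5:-→d6:-→d7:-→d8:-→d9:-→d10:-→d11:-→d12:-→d13:-→d14:-→d15:-→d16:-→d17:-→d18:-→d19:-→d20:H0→d21:-→d22:-→d23:-→d24:-→d25:-→d26:-→d27:-→d28:-→d29:-→d30:-→d31:-→d32:H2  best=H2
  ? 29.242.55.246  path d0:H2→d1:-→d2:-→d3:-→d4:-→d5:-→d6:-→d7:-→d8:-→d9:-→d10:-→d11:-→d12:-→d13:-→d14:-→d15:-→d16:-→d17:-→d18:-→d19:-→d20:H0→d21:-  best=H0
  ? 134.121.16.160  path d0:H2→d1:-→d2:-→d3:-→d4:-→d5:-→d6:-→d7:-→d8:-→d9:-→d10:-→d11:-→d12:-→d13:-→d14:-→d15:-→d16:-→d17:-→d18:-→d19:-→d20:-→d21:-→d22:-→d23:-→d24:-→d25:-→d26:-→d27:-→d28:H1  best=H1
  ? 34.8.218.131  path d0:H2→d1:-→d2:-→d3:-→d4:-→d5:-→d6:-→d7:-→d8:-→d9:-→d10:-→d11:-→d12:-→d13:-→d14:-→d15:-→d16:-→d17:-→d18:H4→d19:-→d20:-→d21:-→d22:-→d23:-→d24:-→d25:-→d26:-→d27:-→d28:-→d29:-→d30:-→d31:-→d32:H6  best=H6
  ? 37.59.137.193  path d0:H2→d1:-→d2:-→d3:-→d4:-→d5:-  best=H2
  ? 134.121.16.167  path d0:H2→d1:-→d2:-→d3:-→d4:-→d5:-→d6:-→d7:-→d8:-→d9:-→d10:-→d11:-→d12:-→d13:-→d14:-→d15:-→d16:-→d17:-→d18:-→d19:-→d20:-→d21:-→d22:-→d23:-→d24:-→d25:-→d26:-→d27:-→d28:H1  best=H1
  add 34.8.218.128/25 -> H6 at depth 25
  ? 34.8.192.0  path d0:H2→d1:-→d2:-→d3:-→d4:-→d5:-→d6:-→d7:-→d8:-→d9:-→d10:-→d11:-→d12:-→d13:-→d14:-→d15:-→d16:-→d17:-→d18:H4→d19:-  best=H4
  del 34.8.192.0/18 (clear depth 18)
  ? 134.121.16.168  path d0:H2→d1:-→d2:-→d3:-→d4:-→d5:-→d6:-→d7:-→d8:-→d9:-→d10:-→d11:-→d12:-→d13:-→d14:-→d15:-→d16:-→d17:-→d18:-→d19:-→d20:-→d21:-→d22:-→d23:-→d24:-→d25:-→d26:-→d27:-→d28:H1  best=H1
  add 134.121.0.0/18 -> H0 at depth 18
  ? 10.34.109.74  path d0:H2→d1:-→d2:-→d3:-  best=H2
  ? 29.242.48.0  path d0:H2→d1:-→d2:-→d3:-→d4:-→d5:-→d6:-→d7:-→d8:-→d9:-→d10:-→d11:-→d12:-→d13:-→d14:-→d15:-→d16:-→d17:-→d18:-→d19:-→d20:H0→d21:-→d22:-→d23:-→d24:-  best=H0
  ? 29.242.50.175  path d0:H2→d1:-→d2:-→d3:-→d4:-→d5:-→d6:-→d7:-→d8:-→d9:-→d10:-→d11:-→d12:-→d13:-→d14:-→d15:-→d16:-→d17:-→d18:-→d19:-→d20:H0→d21:-→d22:-  best=H0
  add 29.242.48.0/24 -> H0 at depth 24
  ? 134.121.16.161  path d0:H2→d1:-→d2:-→d3:-→d4:-→d5:-→d6:-→d7:-→d8:-→d9:-→d10:-→d11:-→d12:-→d13:-→d14:-→d15:-→d16:-→d17:-→d18:H0→d19:-→d20:-→d21:-→d22:-→d23:-→d24:-→d25:-→d26:-→d27:-→d28:H1  best=H1
  add 0.0.0.0/0 -> H3 at depth 0

== LOOKUPS ==
["H6","no-route","H6","H1","H1","H1","H0","H6","H2","H0","H1","H6","H2","H1","H4","H1","H2","H0","H0","H1"]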